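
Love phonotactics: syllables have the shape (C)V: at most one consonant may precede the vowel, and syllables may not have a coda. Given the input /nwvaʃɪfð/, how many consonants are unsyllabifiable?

4

The consonants /n/, /w/, /f/, /ð/ cannot be parsed into a legal (C)V syllable (no codas are permitted; onsets are limited to one consonant).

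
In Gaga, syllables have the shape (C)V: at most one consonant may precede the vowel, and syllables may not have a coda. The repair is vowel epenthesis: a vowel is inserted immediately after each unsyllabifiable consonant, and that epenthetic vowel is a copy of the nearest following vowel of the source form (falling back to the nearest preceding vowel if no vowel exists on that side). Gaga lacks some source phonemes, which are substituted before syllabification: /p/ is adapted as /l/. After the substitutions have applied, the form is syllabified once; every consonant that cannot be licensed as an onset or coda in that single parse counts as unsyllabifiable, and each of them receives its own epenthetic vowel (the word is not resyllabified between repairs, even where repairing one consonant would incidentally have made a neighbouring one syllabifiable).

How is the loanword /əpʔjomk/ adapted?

Substitution: /p/ → /l/, giving /əlʔjomk/.
Under (C)V, the unsyllabifiable consonants are /l/, /ʔ/, /m/, /k/ (no codas are permitted; onsets are limited to one consonant).
Epenthesis after each stranded consonant: /l/ → /lo/, /ʔ/ → /ʔo/, /m/ → /mo/, /k/ → /ko/.

əloʔojomoko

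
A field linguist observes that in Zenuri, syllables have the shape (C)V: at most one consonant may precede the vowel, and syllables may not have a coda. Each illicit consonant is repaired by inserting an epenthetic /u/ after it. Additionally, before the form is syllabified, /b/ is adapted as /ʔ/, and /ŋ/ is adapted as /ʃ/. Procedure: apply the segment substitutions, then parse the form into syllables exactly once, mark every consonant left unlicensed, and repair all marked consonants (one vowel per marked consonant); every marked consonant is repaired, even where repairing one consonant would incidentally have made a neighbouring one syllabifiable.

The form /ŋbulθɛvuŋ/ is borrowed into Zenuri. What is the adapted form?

Substitution: /ŋ/ → /ʃ/, /b/ → /ʔ/, giving /ʃʔulθɛvuʃ/.
Syllabifying with onset maximization leaves /ʃ/, /l/, /ʃ/ stranded (no codas are permitted; onsets are limited to one consonant).
Inserting the epenthetic vowel yields /ʃ/ → /ʃu/, /l/ → /lu/, /ʃ/ → /ʃu/.

ʃuʔuluθɛvuʃu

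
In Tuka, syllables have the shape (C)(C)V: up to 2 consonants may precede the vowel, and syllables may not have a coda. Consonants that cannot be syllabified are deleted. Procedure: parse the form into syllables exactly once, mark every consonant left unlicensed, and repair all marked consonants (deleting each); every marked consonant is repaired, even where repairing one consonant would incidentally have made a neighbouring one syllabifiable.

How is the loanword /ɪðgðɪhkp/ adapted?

Syllabifying with onset maximization leaves /ð/, /h/, /k/, /p/ stranded (no codas are permitted; onsets may contain at most 2 consonants).
Deletion applies to /ð/, /h/, /k/, /p/.

ɪgðɪ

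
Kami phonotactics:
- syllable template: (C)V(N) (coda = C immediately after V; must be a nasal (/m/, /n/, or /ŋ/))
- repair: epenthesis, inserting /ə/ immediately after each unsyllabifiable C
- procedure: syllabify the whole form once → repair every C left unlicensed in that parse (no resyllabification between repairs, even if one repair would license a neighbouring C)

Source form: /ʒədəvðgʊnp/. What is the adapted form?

ʒədəvəðəgʊnpə

Under (C)V(N), the unsyllabifiable consonants are /v/, /ð/, /p/ (only a nasal (/m/, /n/, or /ŋ/) is licensed in coda position; onsets are limited to one consonant).
Inserting the epenthetic vowel yields /v/ → /və/, /ð/ → /ðə/, /p/ → /pə/.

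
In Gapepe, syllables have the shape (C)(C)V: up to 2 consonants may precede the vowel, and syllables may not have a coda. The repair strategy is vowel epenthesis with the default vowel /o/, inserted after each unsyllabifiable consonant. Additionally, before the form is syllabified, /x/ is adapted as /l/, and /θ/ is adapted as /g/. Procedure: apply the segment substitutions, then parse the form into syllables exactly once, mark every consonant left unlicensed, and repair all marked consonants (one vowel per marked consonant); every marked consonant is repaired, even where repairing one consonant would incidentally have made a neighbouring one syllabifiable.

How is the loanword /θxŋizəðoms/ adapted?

golŋizəðomoso

Substitution: /θ/ → /g/, /x/ → /l/, giving /glŋizəðoms/.
Under (C)(C)V, the unsyllabifiable consonants are /g/, /m/, /s/ (no codas are permitted; onsets may contain at most 2 consonants).
Each unlicensed consonant becomes the onset of a new syllable: /g/ → /go/, /m/ → /mo/, /s/ → /so/.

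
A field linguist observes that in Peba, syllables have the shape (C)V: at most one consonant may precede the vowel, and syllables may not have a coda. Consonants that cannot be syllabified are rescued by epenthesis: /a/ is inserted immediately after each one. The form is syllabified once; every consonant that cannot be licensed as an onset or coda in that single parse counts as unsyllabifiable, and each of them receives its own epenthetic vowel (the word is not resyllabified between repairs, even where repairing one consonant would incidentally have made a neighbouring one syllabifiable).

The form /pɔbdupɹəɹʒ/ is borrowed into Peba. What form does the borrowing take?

pɔbadupaɹəɹaʒa

Syllabifying with onset maximization leaves /b/, /p/, /ɹ/, /ʒ/ stranded (no codas are permitted; onsets are limited to one consonant).
Epenthesis after each stranded consonant: /b/ → /ba/, /p/ → /pa/, /ɹ/ → /ɹa/, /ʒ/ → /ʒa/.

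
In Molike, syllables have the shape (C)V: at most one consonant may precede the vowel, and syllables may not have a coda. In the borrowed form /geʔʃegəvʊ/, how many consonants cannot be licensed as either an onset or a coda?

1

Under (C)V, the unsyllabifiable consonants are /ʔ/ (no codas are permitted; onsets are limited to one consonant).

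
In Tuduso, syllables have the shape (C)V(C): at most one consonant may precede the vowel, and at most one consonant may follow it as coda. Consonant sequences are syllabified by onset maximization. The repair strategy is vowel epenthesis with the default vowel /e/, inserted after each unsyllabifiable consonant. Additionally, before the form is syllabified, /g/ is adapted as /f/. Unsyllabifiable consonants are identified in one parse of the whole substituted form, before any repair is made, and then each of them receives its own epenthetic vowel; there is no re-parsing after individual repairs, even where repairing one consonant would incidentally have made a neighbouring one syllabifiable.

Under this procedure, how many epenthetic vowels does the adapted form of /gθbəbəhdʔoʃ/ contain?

3

After substitution the input is /fθbəbəhdʔoʃ/.
The unsyllabifiable consonants are /f/, /θ/, /d/; each receives one epenthetic vowel.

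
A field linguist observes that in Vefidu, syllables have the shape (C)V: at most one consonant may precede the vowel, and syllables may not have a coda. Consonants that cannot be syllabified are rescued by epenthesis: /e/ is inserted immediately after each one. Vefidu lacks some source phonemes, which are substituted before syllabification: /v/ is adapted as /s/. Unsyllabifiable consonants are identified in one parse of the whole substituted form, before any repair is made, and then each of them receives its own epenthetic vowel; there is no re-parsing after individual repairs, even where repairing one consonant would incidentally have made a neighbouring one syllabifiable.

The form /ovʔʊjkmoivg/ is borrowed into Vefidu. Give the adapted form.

Substitution: /v/ → /s/, giving /osʔʊjkmoisg/.
The consonants /s/, /j/, /k/, /s/, /g/ cannot be parsed into a legal (C)V syllable (no codas are permitted; onsets are limited to one consonant).
Inserting the epenthetic vowel yields /s/ → /se/, /j/ → /je/, /k/ → /ke/, /s/ → /se/, /g/ → /ge/.

oseʔʊjekemoisege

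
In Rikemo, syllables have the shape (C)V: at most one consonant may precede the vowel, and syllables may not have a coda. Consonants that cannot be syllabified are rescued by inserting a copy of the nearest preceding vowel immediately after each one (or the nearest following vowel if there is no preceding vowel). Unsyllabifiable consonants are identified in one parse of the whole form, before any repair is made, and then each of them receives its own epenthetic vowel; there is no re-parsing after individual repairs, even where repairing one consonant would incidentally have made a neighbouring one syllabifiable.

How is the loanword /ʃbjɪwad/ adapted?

ʃɪbɪjɪwada

The consonants /ʃ/, /b/, /d/ cannot be parsed into a legal (C)V syllable (no codas are permitted; onsets are limited to one consonant).
Each unlicensed consonant becomes the onset of a new syllable: /ʃ/ → /ʃɪ/, /b/ → /bɪ/, /d/ → /da/.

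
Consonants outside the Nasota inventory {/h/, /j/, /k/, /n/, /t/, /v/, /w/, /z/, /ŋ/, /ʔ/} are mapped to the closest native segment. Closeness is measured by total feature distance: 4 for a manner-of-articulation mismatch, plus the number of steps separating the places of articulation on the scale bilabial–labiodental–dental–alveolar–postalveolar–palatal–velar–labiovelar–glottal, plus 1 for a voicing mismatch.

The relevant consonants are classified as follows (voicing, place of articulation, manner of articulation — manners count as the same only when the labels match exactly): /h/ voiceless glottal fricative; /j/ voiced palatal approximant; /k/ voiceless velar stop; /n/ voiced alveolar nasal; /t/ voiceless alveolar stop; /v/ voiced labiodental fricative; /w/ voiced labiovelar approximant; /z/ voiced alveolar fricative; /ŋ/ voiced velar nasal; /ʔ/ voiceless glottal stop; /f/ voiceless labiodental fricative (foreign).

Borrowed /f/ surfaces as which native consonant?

/v/ is closest: same manner (fricative), place distance 0 (labiodental→labiodental), voicing differs (+1); total 1. Next closest is /z/ at distance 3.

v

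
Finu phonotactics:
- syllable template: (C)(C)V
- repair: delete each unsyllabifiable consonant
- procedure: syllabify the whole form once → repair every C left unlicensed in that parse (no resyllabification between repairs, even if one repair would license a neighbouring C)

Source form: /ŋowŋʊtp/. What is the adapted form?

ŋowŋʊ

The consonants /t/, /p/ cannot be parsed into a legal (C)(C)V syllable (no codas are permitted; onsets may contain at most 2 consonants).
Deletion applies to /t/, /p/.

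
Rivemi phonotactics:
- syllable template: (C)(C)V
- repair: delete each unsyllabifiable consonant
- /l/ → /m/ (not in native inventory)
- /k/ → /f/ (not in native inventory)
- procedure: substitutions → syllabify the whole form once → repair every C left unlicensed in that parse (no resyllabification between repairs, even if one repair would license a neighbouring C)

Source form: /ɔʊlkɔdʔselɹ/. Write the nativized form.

Substitution: /l/ → /m/, /k/ → /f/, giving /ɔʊmfɔdʔsemɹ/.
Syllabifying with onset maximization leaves /d/, /m/, /ɹ/ stranded (no codas are permitted; onsets may contain at most 2 consonants).
Deleting the stranded consonants removes /d/, /m/, /ɹ/.

ɔʊmfɔʔse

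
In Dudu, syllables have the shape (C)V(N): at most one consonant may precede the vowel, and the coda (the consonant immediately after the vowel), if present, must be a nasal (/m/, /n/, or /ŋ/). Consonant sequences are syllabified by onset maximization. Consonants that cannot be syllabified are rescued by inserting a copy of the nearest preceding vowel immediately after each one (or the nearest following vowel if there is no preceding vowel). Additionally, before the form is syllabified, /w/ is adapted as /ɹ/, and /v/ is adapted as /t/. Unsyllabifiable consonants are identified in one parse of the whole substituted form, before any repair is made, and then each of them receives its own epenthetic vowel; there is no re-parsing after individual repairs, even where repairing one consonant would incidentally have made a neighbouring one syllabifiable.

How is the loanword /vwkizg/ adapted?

Substitution: /v/ → /t/, /w/ → /ɹ/, giving /tɹkizg/.
Under (C)V(N), the unsyllabifiable consonants are /t/, /ɹ/, /z/, /g/ (only a nasal (/m/, /n/, or /ŋ/) is licensed in coda position; onsets are limited to one consonant).
Each unlicensed consonant becomes the onset of a new syllable: /t/ → /ti/, /ɹ/ → /ɹi/, /z/ → /zi/, /g/ → /gi/.

tiɹikizigi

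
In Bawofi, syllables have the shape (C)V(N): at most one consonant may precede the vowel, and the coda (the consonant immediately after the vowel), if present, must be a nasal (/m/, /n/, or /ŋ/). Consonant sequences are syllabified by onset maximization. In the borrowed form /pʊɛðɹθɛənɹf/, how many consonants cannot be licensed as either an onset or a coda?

4

Under (C)V(N), the unsyllabifiable consonants are /ð/, /ɹ/, /ɹ/, /f/ (only a nasal (/m/, /n/, or /ŋ/) is licensed in coda position; onsets are limited to one consonant).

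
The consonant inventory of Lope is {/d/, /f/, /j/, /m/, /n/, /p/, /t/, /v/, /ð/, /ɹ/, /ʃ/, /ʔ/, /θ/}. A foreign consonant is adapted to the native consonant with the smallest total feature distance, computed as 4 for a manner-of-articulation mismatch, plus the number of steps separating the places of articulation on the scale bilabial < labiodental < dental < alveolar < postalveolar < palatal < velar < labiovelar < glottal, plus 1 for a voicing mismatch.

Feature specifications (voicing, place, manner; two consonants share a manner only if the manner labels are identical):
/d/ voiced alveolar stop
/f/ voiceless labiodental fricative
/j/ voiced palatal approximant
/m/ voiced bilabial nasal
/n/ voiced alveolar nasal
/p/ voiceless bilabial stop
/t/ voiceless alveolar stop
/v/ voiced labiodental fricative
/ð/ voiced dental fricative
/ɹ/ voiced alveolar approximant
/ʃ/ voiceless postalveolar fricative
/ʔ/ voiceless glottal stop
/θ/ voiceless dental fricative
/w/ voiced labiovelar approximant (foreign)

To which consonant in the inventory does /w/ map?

j

/j/ is closest: same manner (approximant), place distance 2 (labiovelar→palatal), same voicing; total 2. Next closest is /ɹ/ at distance 4.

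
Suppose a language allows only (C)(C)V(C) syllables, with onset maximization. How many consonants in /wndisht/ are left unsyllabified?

3

The consonants /w/, /h/, /t/ cannot be parsed into a legal (C)(C)V(C) syllable (at most one coda consonant is licensed; onsets may contain at most 2 consonants).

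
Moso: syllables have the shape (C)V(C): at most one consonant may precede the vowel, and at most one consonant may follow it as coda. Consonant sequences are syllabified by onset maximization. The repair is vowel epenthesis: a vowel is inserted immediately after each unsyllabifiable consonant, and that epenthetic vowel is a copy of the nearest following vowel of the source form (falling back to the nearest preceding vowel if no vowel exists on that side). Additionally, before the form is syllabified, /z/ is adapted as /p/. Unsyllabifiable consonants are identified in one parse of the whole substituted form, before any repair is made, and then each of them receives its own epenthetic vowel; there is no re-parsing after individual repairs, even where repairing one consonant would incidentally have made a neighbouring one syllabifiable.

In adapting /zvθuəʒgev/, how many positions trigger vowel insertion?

After substitution the input is /pvθuəʒgev/.
The unsyllabifiable consonants are /p/, /v/; each receives one epenthetic vowel.

2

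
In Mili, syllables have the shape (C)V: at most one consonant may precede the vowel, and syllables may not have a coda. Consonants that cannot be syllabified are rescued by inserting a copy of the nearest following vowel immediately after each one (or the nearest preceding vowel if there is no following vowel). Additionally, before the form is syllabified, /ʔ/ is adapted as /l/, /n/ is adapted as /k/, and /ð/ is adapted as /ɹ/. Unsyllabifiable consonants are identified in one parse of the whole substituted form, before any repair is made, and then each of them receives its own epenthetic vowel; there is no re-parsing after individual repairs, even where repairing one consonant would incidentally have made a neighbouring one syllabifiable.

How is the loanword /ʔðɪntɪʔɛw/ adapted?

lɪɹɪkɪtɪlɛwɛ

Substitution: /ʔ/ → /l/, /ð/ → /ɹ/, /n/ → /k/, giving /lɹɪktɪlɛw/.
Syllabifying with onset maximization leaves /l/, /k/, /w/ stranded (no codas are permitted; onsets are limited to one consonant).
Inserting the epenthetic vowel yields /l/ → /lɪ/, /k/ → /kɪ/, /w/ → /wɛ/.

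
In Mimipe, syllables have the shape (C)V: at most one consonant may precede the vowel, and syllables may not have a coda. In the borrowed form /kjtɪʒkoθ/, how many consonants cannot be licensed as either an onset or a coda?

4

Under (C)V, the unsyllabifiable consonants are /k/, /j/, /ʒ/, /θ/ (no codas are permitted; onsets are limited to one consonant).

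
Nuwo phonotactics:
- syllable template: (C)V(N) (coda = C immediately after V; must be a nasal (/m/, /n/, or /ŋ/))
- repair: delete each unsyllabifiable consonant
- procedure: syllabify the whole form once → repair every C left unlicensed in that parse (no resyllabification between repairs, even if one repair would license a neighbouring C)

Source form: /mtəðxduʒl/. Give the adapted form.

tədu

The consonants /m/, /ð/, /x/, /ʒ/, /l/ cannot be parsed into a legal (C)V(N) syllable (only a nasal (/m/, /n/, or /ŋ/) is licensed in coda position; onsets are limited to one consonant).
Deleting the stranded consonants removes /m/, /ð/, /x/, /ʒ/, /l/.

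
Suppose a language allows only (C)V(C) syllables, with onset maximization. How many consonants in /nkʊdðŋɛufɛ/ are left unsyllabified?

Under (C)V(C), the unsyllabifiable consonants are /n/, /ð/ (at most one coda consonant is licensed; onsets are limited to one consonant).

2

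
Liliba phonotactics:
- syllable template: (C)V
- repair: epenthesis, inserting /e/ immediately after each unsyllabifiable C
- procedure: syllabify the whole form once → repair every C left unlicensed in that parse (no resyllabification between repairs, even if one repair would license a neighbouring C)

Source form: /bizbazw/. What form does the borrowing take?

Under (C)V, the unsyllabifiable consonants are /z/, /z/, /w/ (no codas are permitted; onsets are limited to one consonant).
Inserting the epenthetic vowel yields /z/ → /ze/, /z/ → /ze/, /w/ → /we/.

bizebazewe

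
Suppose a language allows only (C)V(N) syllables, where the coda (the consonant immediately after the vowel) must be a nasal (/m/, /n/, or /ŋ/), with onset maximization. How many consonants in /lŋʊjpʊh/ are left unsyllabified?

The consonants /l/, /j/, /h/ cannot be parsed into a legal (C)V(N) syllable (only a nasal (/m/, /n/, or /ŋ/) is licensed in coda position; onsets are limited to one consonant).

3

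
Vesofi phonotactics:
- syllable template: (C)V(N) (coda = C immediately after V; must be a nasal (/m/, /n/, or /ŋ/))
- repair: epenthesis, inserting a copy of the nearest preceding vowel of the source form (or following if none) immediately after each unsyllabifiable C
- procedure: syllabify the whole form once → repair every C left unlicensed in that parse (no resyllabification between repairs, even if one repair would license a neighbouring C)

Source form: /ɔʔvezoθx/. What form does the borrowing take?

ɔʔɔvezoθoxo

The consonants /ʔ/, /θ/, /x/ cannot be parsed into a legal (C)V(N) syllable (only a nasal (/m/, /n/, or /ŋ/) is licensed in coda position; onsets are limited to one consonant).
Epenthesis after each stranded consonant: /ʔ/ → /ʔɔ/, /θ/ → /θo/, /x/ → /xo/.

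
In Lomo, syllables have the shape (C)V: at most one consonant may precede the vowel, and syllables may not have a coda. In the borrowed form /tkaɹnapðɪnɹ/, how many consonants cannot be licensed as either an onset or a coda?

Syllabifying with onset maximization leaves /t/, /ɹ/, /p/, /n/, /ɹ/ stranded (no codas are permitted; onsets are limited to one consonant).

5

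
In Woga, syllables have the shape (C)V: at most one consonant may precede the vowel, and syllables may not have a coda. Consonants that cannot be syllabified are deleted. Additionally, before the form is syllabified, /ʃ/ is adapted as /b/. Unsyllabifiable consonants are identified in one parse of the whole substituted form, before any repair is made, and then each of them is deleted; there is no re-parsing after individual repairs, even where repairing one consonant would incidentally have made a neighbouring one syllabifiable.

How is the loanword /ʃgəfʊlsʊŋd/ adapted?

Substitution: /ʃ/ → /b/, giving /bgəfʊlsʊŋd/.
Syllabifying with onset maximization leaves /b/, /l/, /ŋ/, /d/ stranded (no codas are permitted; onsets are limited to one consonant).
Deleting the stranded consonants removes /b/, /l/, /ŋ/, /d/.

gəfʊsʊ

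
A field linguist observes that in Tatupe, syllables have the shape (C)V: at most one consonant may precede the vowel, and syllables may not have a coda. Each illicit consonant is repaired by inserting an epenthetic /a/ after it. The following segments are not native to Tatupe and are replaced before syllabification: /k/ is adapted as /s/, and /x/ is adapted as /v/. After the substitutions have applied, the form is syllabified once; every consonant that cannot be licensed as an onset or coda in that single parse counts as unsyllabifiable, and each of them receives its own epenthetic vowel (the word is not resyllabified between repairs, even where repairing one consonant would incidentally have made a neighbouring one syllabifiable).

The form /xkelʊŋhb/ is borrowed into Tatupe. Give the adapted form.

vaselʊŋahaba

Substitution: /x/ → /v/, /k/ → /s/, giving /vselʊŋhb/.
The consonants /v/, /ŋ/, /h/, /b/ cannot be parsed into a legal (C)V syllable (no codas are permitted; onsets are limited to one consonant).
Epenthesis after each stranded consonant: /v/ → /va/, /ŋ/ → /ŋa/, /h/ → /ha/, /b/ → /ba/.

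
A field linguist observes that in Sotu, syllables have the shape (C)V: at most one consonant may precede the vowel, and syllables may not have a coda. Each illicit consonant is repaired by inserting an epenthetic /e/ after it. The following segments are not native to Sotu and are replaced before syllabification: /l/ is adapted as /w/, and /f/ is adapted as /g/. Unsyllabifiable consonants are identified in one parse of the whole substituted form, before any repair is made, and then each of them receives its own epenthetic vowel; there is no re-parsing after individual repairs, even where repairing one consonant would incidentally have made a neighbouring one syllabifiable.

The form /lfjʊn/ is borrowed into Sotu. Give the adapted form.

wegejʊne

Substitution: /l/ → /w/, /f/ → /g/, giving /wgjʊn/.
Under (C)V, the unsyllabifiable consonants are /w/, /g/, /n/ (no codas are permitted; onsets are limited to one consonant).
Each unlicensed consonant becomes the onset of a new syllable: /w/ → /we/, /g/ → /ge/, /n/ → /ne/.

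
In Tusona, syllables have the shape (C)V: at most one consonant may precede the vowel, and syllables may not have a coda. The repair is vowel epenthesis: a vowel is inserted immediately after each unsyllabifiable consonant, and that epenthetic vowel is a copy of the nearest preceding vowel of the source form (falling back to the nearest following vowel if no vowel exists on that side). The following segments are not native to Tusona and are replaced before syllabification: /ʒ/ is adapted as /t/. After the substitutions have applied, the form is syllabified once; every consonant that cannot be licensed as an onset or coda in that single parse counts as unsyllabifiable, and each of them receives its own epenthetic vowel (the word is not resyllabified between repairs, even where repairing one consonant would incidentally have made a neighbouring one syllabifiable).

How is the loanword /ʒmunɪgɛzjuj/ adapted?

Substitution: /ʒ/ → /t/, giving /tmunɪgɛzjuj/.
Syllabifying with onset maximization leaves /t/, /z/, /j/ stranded (no codas are permitted; onsets are limited to one consonant).
Epenthesis after each stranded consonant: /t/ → /tu/, /z/ → /zɛ/, /j/ → /ju/.

tumunɪgɛzɛjuju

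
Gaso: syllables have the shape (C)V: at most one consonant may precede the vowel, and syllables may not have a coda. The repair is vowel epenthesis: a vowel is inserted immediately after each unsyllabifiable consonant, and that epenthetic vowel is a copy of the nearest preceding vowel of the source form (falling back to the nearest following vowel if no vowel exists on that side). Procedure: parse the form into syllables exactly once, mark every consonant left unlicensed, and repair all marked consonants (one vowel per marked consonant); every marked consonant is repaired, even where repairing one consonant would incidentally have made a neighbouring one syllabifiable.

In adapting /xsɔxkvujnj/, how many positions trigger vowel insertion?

The unsyllabifiable consonants are /x/, /x/, /k/, /j/, /n/, /j/; each receives one epenthetic vowel.

6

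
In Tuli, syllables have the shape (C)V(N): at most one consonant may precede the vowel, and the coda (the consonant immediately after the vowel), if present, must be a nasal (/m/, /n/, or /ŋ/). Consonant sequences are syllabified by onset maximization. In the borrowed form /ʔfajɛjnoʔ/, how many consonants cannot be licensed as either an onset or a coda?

Syllabifying with onset maximization leaves /ʔ/, /j/, /ʔ/ stranded (only a nasal (/m/, /n/, or /ŋ/) is licensed in coda position; onsets are limited to one consonant).

3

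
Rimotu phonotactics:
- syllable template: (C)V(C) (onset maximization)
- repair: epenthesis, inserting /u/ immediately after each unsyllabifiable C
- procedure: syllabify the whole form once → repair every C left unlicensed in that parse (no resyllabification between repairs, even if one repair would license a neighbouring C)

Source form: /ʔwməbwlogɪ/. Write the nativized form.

ʔuwuməbwulogɪ

The consonants /ʔ/, /w/, /w/ cannot be parsed into a legal (C)V(C) syllable (at most one coda consonant is licensed; onsets are limited to one consonant).
Each unlicensed consonant becomes the onset of a new syllable: /ʔ/ → /ʔu/, /w/ → /wu/, /w/ → /wu/.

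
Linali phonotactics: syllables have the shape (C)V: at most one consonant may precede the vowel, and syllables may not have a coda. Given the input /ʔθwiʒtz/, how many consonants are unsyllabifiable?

The consonants /ʔ/, /θ/, /ʒ/, /t/, /z/ cannot be parsed into a legal (C)V syllable (no codas are permitted; onsets are limited to one consonant).

5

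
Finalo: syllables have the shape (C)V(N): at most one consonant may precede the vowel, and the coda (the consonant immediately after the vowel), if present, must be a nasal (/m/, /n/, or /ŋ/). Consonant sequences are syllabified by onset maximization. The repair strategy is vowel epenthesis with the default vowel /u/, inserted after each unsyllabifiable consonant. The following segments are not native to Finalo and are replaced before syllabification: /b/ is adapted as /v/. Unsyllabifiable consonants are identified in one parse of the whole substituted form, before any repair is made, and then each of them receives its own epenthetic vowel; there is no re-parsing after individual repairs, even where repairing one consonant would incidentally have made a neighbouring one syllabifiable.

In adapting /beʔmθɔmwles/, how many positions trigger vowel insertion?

After substitution the input is /veʔmθɔmwles/.
The unsyllabifiable consonants are /ʔ/, /m/, /w/, /s/; each receives one epenthetic vowel.

4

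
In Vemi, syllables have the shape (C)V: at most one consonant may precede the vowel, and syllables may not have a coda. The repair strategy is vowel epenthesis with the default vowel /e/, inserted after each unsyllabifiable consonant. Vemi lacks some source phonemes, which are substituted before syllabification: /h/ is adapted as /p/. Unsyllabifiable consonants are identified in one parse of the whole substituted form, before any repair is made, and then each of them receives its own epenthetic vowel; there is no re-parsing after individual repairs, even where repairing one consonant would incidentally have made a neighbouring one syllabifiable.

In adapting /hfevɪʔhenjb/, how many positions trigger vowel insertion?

After substitution the input is /pfevɪʔpenjb/.
The unsyllabifiable consonants are /p/, /ʔ/, /n/, /j/, /b/; each receives one epenthetic vowel.

5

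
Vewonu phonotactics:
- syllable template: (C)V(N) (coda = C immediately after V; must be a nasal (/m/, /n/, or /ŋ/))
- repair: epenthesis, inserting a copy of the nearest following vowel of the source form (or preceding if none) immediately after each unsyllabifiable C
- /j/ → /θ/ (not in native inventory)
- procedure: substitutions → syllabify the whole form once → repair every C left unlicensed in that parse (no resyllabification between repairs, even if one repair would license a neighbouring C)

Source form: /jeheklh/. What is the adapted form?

Substitution: /j/ → /θ/, giving /θeheklh/.
Under (C)V(N), the unsyllabifiable consonants are /k/, /l/, /h/ (only a nasal (/m/, /n/, or /ŋ/) is licensed in coda position; onsets are limited to one consonant).
Inserting the epenthetic vowel yields /k/ → /ke/, /l/ → /le/, /h/ → /he/.

θehekelehe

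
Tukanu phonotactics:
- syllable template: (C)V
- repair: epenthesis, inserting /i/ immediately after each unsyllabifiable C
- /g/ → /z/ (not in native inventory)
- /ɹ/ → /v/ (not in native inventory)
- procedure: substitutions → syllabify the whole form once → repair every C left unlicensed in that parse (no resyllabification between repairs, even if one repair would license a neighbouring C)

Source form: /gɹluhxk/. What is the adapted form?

ziviluhixiki

Substitution: /g/ → /z/, /ɹ/ → /v/, giving /zvluhxk/.
Under (C)V, the unsyllabifiable consonants are /z/, /v/, /h/, /x/, /k/ (no codas are permitted; onsets are limited to one consonant).
Inserting the epenthetic vowel yields /z/ → /zi/, /v/ → /vi/, /h/ → /hi/, /x/ → /xi/, /k/ → /ki/.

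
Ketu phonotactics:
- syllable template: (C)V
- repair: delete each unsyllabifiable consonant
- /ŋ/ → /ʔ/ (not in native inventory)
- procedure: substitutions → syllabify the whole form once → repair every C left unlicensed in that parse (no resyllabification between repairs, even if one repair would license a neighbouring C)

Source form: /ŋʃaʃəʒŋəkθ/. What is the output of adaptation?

ʃaʃəʔə

Substitution: /ŋ/ → /ʔ/, giving /ʔʃaʃəʒʔəkθ/.
The consonants /ʔ/, /ʒ/, /k/, /θ/ cannot be parsed into a legal (C)V syllable (no codas are permitted; onsets are limited to one consonant).
Deletion applies to /ʔ/, /ʒ/, /k/, /θ/.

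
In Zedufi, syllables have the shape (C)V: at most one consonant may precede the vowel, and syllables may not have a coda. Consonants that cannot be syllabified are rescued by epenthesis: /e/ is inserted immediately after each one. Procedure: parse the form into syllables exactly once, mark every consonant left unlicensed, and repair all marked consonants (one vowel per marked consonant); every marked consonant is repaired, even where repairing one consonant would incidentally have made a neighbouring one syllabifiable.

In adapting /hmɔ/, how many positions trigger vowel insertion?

The unsyllabifiable consonants are /h/; each receives one epenthetic vowel.

1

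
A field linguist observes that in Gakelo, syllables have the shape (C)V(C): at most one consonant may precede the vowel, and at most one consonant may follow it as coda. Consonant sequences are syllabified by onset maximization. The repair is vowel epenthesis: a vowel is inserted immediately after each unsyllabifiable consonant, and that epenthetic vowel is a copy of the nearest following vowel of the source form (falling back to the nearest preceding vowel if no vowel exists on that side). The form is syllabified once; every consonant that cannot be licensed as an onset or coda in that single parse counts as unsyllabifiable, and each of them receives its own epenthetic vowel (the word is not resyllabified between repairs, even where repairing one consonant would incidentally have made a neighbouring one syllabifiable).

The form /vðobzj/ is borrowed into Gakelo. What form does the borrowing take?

voðobzojo

Under (C)V(C), the unsyllabifiable consonants are /v/, /z/, /j/ (at most one coda consonant is licensed; onsets are limited to one consonant).
Each unlicensed consonant becomes the onset of a new syllable: /v/ → /vo/, /z/ → /zo/, /j/ → /jo/.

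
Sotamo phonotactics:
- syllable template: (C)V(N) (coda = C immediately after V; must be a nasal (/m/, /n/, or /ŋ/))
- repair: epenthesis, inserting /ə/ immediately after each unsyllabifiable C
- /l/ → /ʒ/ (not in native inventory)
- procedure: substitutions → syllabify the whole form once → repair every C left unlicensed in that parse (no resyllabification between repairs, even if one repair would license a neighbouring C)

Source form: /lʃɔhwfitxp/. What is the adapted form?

Substitution: /l/ → /ʒ/, giving /ʒʃɔhwfitxp/.
Syllabifying with onset maximization leaves /ʒ/, /h/, /w/, /t/, /x/, /p/ stranded (only a nasal (/m/, /n/, or /ŋ/) is licensed in coda position; onsets are limited to one consonant).
Epenthesis after each stranded consonant: /ʒ/ → /ʒə/, /h/ → /hə/, /w/ → /wə/, /t/ → /tə/, /x/ → /xə/, /p/ → /pə/.

ʒəʃɔhəwəfitəxəpə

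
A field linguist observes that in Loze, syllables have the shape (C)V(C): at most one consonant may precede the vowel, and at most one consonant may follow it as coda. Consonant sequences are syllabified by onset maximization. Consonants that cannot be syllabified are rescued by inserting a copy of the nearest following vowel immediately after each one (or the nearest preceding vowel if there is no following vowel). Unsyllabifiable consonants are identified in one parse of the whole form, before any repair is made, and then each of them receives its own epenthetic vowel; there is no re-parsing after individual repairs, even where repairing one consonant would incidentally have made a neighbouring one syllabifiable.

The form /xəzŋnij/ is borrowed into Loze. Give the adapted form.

Syllabifying with onset maximization leaves /ŋ/ stranded (at most one coda consonant is licensed; onsets are limited to one consonant).
Each unlicensed consonant becomes the onset of a new syllable: /ŋ/ → /ŋi/.

xəzŋinij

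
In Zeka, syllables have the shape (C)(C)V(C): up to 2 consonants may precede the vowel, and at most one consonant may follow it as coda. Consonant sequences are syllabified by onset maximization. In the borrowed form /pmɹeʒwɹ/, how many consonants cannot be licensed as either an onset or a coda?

3

The consonants /p/, /w/, /ɹ/ cannot be parsed into a legal (C)(C)V(C) syllable (at most one coda consonant is licensed; onsets may contain at most 2 consonants).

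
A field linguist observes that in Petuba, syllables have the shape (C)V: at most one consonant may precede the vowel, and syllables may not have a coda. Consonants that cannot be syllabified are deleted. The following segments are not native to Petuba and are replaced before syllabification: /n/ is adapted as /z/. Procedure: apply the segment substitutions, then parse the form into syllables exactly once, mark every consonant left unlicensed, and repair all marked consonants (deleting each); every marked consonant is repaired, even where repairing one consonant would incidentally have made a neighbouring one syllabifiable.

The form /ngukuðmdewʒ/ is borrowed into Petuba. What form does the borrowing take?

gukude

Substitution: /n/ → /z/, giving /zgukuðmdewʒ/.
Under (C)V, the unsyllabifiable consonants are /z/, /ð/, /m/, /w/, /ʒ/ (no codas are permitted; onsets are limited to one consonant).
Deletion applies to /z/, /ð/, /m/, /w/, /ʒ/.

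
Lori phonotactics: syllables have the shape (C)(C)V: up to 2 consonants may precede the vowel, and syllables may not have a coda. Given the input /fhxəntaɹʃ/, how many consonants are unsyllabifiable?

The consonants /f/, /ɹ/, /ʃ/ cannot be parsed into a legal (C)(C)V syllable (no codas are permitted; onsets may contain at most 2 consonants).

3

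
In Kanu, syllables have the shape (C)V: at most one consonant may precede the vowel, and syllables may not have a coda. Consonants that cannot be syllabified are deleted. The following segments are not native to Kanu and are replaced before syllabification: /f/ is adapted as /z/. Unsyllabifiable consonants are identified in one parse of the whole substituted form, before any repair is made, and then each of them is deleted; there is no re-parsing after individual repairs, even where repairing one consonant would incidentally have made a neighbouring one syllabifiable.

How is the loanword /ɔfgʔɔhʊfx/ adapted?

ɔʔɔhʊ

Substitution: /f/ → /z/, giving /ɔzgʔɔhʊzx/.
The consonants /z/, /g/, /z/, /x/ cannot be parsed into a legal (C)V syllable (no codas are permitted; onsets are limited to one consonant).
Deleting the stranded consonants removes /z/, /g/, /z/, /x/.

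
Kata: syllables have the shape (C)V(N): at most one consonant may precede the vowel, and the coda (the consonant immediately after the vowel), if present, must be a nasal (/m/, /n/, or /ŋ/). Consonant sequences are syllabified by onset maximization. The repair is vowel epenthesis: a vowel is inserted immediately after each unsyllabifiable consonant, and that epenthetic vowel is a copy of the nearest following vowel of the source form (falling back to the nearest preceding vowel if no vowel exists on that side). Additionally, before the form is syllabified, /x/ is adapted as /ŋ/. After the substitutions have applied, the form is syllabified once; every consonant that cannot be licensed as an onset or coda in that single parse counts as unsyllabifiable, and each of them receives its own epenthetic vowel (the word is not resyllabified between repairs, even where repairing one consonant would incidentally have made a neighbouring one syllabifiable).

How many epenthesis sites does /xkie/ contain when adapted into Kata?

After substitution the input is /ŋkie/.
The unsyllabifiable consonants are /ŋ/; each receives one epenthetic vowel.

1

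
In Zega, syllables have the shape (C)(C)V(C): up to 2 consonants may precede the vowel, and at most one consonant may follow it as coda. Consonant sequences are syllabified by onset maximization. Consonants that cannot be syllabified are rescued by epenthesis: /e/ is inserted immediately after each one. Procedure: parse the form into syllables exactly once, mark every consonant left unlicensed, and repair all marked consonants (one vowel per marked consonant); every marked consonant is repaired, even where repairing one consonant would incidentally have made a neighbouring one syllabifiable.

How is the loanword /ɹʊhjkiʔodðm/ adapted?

Under (C)(C)V(C), the unsyllabifiable consonants are /ð/, /m/ (at most one coda consonant is licensed; onsets may contain at most 2 consonants).
Each unlicensed consonant becomes the onset of a new syllable: /ð/ → /ðe/, /m/ → /me/.

ɹʊhjkiʔodðeme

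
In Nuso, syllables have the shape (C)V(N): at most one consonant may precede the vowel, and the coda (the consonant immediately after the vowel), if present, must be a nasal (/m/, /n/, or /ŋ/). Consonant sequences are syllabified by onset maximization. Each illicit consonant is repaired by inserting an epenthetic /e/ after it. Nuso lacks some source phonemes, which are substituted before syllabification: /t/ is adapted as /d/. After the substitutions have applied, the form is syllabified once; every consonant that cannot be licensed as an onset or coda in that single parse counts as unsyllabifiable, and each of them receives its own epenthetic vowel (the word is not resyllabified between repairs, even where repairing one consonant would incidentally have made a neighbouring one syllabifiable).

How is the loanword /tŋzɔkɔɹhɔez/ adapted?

deŋezɔkɔɹehɔeze

Substitution: /t/ → /d/, giving /dŋzɔkɔɹhɔez/.
The consonants /d/, /ŋ/, /ɹ/, /z/ cannot be parsed into a legal (C)V(N) syllable (only a nasal (/m/, /n/, or /ŋ/) is licensed in coda position; onsets are limited to one consonant).
Inserting the epenthetic vowel yields /d/ → /de/, /ŋ/ → /ŋe/, /ɹ/ → /ɹe/, /z/ → /ze/.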